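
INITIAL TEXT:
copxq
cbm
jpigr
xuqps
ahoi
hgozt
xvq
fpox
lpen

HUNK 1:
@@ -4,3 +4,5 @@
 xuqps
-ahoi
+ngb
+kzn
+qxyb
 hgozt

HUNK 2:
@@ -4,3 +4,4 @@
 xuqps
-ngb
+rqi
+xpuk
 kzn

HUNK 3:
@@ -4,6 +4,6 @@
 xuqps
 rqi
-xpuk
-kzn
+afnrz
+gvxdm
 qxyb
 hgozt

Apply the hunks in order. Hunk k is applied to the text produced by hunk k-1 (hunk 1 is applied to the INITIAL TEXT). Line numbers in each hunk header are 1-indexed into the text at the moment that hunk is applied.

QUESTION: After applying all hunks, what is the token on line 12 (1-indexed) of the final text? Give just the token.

Hunk 1: at line 4 remove [ahoi] add [ngb,kzn,qxyb] -> 11 lines: copxq cbm jpigr xuqps ngb kzn qxyb hgozt xvq fpox lpen
Hunk 2: at line 4 remove [ngb] add [rqi,xpuk] -> 12 lines: copxq cbm jpigr xuqps rqi xpuk kzn qxyb hgozt xvq fpox lpen
Hunk 3: at line 4 remove [xpuk,kzn] add [afnrz,gvxdm] -> 12 lines: copxq cbm jpigr xuqps rqi afnrz gvxdm qxyb hgozt xvq fpox lpen
Final line 12: lpen

Answer: lpen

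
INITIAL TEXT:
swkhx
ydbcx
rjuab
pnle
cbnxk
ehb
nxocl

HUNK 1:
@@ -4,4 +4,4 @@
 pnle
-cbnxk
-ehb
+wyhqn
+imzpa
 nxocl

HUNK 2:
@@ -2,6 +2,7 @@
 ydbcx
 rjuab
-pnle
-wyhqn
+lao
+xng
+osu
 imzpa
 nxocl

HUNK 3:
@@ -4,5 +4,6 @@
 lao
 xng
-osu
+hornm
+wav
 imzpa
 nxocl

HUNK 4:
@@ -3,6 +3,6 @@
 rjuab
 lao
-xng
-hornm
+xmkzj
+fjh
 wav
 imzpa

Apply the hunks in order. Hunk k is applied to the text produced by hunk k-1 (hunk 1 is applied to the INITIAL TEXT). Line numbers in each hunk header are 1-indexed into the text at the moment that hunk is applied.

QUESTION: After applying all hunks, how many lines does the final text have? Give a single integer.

Answer: 9

Derivation:
Hunk 1: at line 4 remove [cbnxk,ehb] add [wyhqn,imzpa] -> 7 lines: swkhx ydbcx rjuab pnle wyhqn imzpa nxocl
Hunk 2: at line 2 remove [pnle,wyhqn] add [lao,xng,osu] -> 8 lines: swkhx ydbcx rjuab lao xng osu imzpa nxocl
Hunk 3: at line 4 remove [osu] add [hornm,wav] -> 9 lines: swkhx ydbcx rjuab lao xng hornm wav imzpa nxocl
Hunk 4: at line 3 remove [xng,hornm] add [xmkzj,fjh] -> 9 lines: swkhx ydbcx rjuab lao xmkzj fjh wav imzpa nxocl
Final line count: 9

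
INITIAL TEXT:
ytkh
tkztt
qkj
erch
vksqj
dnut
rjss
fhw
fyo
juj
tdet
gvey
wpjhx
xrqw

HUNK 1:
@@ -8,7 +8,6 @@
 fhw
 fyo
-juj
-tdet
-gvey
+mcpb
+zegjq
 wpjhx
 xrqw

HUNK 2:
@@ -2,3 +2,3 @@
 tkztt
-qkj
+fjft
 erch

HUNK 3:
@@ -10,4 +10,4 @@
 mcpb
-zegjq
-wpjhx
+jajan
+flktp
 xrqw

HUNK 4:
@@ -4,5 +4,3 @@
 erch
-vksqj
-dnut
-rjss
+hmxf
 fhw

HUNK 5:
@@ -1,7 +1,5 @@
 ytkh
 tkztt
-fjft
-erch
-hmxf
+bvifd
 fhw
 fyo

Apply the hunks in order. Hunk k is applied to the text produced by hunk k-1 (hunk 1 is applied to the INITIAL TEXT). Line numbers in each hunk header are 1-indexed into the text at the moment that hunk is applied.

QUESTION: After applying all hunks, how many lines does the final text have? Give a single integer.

Hunk 1: at line 8 remove [juj,tdet,gvey] add [mcpb,zegjq] -> 13 lines: ytkh tkztt qkj erch vksqj dnut rjss fhw fyo mcpb zegjq wpjhx xrqw
Hunk 2: at line 2 remove [qkj] add [fjft] -> 13 lines: ytkh tkztt fjft erch vksqj dnut rjss fhw fyo mcpb zegjq wpjhx xrqw
Hunk 3: at line 10 remove [zegjq,wpjhx] add [jajan,flktp] -> 13 lines: ytkh tkztt fjft erch vksqj dnut rjss fhw fyo mcpb jajan flktp xrqw
Hunk 4: at line 4 remove [vksqj,dnut,rjss] add [hmxf] -> 11 lines: ytkh tkztt fjft erch hmxf fhw fyo mcpb jajan flktp xrqw
Hunk 5: at line 1 remove [fjft,erch,hmxf] add [bvifd] -> 9 lines: ytkh tkztt bvifd fhw fyo mcpb jajan flktp xrqw
Final line count: 9

Answer: 9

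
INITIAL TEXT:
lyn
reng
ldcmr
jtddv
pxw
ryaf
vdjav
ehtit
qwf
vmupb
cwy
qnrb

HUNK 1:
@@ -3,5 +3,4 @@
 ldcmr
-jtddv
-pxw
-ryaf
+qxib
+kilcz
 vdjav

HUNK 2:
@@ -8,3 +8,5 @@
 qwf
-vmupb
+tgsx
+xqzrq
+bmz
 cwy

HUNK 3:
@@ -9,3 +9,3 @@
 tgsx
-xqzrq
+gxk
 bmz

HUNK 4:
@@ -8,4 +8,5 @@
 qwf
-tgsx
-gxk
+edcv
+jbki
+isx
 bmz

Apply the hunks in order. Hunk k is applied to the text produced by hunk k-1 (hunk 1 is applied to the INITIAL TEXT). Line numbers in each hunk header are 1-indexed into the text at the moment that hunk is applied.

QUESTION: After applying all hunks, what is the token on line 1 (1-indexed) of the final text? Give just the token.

Hunk 1: at line 3 remove [jtddv,pxw,ryaf] add [qxib,kilcz] -> 11 lines: lyn reng ldcmr qxib kilcz vdjav ehtit qwf vmupb cwy qnrb
Hunk 2: at line 8 remove [vmupb] add [tgsx,xqzrq,bmz] -> 13 lines: lyn reng ldcmr qxib kilcz vdjav ehtit qwf tgsx xqzrq bmz cwy qnrb
Hunk 3: at line 9 remove [xqzrq] add [gxk] -> 13 lines: lyn reng ldcmr qxib kilcz vdjav ehtit qwf tgsx gxk bmz cwy qnrb
Hunk 4: at line 8 remove [tgsx,gxk] add [edcv,jbki,isx] -> 14 lines: lyn reng ldcmr qxib kilcz vdjav ehtit qwf edcv jbki isx bmz cwy qnrb
Final line 1: lyn

Answer: lyn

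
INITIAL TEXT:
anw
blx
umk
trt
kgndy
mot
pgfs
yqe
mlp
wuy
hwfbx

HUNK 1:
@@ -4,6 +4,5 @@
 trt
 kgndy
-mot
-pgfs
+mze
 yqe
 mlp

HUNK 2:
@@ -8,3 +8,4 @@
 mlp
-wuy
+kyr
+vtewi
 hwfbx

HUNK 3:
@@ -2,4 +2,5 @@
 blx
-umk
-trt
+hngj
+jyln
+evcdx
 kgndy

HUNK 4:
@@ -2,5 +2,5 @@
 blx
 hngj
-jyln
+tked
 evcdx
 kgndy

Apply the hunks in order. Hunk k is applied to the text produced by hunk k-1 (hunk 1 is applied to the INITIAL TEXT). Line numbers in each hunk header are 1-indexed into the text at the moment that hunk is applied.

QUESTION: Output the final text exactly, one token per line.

Answer: anw
blx
hngj
tked
evcdx
kgndy
mze
yqe
mlp
kyr
vtewi
hwfbx

Derivation:
Hunk 1: at line 4 remove [mot,pgfs] add [mze] -> 10 lines: anw blx umk trt kgndy mze yqe mlp wuy hwfbx
Hunk 2: at line 8 remove [wuy] add [kyr,vtewi] -> 11 lines: anw blx umk trt kgndy mze yqe mlp kyr vtewi hwfbx
Hunk 3: at line 2 remove [umk,trt] add [hngj,jyln,evcdx] -> 12 lines: anw blx hngj jyln evcdx kgndy mze yqe mlp kyr vtewi hwfbx
Hunk 4: at line 2 remove [jyln] add [tked] -> 12 lines: anw blx hngj tked evcdx kgndy mze yqe mlp kyr vtewi hwfbx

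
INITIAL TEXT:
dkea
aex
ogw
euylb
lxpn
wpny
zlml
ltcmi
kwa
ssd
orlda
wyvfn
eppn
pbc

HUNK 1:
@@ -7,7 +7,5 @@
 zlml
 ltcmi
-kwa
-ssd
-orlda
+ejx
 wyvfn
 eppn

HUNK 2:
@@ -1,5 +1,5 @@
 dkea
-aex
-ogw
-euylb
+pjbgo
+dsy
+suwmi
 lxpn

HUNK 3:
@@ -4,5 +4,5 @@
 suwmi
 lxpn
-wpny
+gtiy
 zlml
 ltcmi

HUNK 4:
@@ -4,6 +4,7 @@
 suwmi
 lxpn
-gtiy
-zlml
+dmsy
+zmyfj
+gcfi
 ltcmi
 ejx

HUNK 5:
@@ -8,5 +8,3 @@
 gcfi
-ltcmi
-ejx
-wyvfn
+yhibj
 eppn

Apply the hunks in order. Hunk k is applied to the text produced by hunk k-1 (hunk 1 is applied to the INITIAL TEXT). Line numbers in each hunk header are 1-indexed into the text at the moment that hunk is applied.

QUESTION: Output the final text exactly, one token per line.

Answer: dkea
pjbgo
dsy
suwmi
lxpn
dmsy
zmyfj
gcfi
yhibj
eppn
pbc

Derivation:
Hunk 1: at line 7 remove [kwa,ssd,orlda] add [ejx] -> 12 lines: dkea aex ogw euylb lxpn wpny zlml ltcmi ejx wyvfn eppn pbc
Hunk 2: at line 1 remove [aex,ogw,euylb] add [pjbgo,dsy,suwmi] -> 12 lines: dkea pjbgo dsy suwmi lxpn wpny zlml ltcmi ejx wyvfn eppn pbc
Hunk 3: at line 4 remove [wpny] add [gtiy] -> 12 lines: dkea pjbgo dsy suwmi lxpn gtiy zlml ltcmi ejx wyvfn eppn pbc
Hunk 4: at line 4 remove [gtiy,zlml] add [dmsy,zmyfj,gcfi] -> 13 lines: dkea pjbgo dsy suwmi lxpn dmsy zmyfj gcfi ltcmi ejx wyvfn eppn pbc
Hunk 5: at line 8 remove [ltcmi,ejx,wyvfn] add [yhibj] -> 11 lines: dkea pjbgo dsy suwmi lxpn dmsy zmyfj gcfi yhibj eppn pbc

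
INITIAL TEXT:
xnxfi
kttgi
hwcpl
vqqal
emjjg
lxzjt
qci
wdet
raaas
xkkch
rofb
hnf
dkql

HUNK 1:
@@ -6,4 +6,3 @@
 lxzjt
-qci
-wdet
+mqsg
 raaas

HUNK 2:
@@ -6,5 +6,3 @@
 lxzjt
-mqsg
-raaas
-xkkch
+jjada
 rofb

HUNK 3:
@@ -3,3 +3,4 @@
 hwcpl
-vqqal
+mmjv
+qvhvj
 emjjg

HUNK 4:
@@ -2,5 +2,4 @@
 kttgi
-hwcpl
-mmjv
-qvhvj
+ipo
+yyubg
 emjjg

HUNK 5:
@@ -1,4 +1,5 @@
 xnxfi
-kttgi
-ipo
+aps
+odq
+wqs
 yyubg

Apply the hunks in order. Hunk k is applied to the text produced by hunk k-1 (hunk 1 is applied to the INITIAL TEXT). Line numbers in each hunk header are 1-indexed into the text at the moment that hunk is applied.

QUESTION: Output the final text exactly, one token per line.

Hunk 1: at line 6 remove [qci,wdet] add [mqsg] -> 12 lines: xnxfi kttgi hwcpl vqqal emjjg lxzjt mqsg raaas xkkch rofb hnf dkql
Hunk 2: at line 6 remove [mqsg,raaas,xkkch] add [jjada] -> 10 lines: xnxfi kttgi hwcpl vqqal emjjg lxzjt jjada rofb hnf dkql
Hunk 3: at line 3 remove [vqqal] add [mmjv,qvhvj] -> 11 lines: xnxfi kttgi hwcpl mmjv qvhvj emjjg lxzjt jjada rofb hnf dkql
Hunk 4: at line 2 remove [hwcpl,mmjv,qvhvj] add [ipo,yyubg] -> 10 lines: xnxfi kttgi ipo yyubg emjjg lxzjt jjada rofb hnf dkql
Hunk 5: at line 1 remove [kttgi,ipo] add [aps,odq,wqs] -> 11 lines: xnxfi aps odq wqs yyubg emjjg lxzjt jjada rofb hnf dkql

Answer: xnxfi
aps
odq
wqs
yyubg
emjjg
lxzjt
jjada
rofb
hnf
dkql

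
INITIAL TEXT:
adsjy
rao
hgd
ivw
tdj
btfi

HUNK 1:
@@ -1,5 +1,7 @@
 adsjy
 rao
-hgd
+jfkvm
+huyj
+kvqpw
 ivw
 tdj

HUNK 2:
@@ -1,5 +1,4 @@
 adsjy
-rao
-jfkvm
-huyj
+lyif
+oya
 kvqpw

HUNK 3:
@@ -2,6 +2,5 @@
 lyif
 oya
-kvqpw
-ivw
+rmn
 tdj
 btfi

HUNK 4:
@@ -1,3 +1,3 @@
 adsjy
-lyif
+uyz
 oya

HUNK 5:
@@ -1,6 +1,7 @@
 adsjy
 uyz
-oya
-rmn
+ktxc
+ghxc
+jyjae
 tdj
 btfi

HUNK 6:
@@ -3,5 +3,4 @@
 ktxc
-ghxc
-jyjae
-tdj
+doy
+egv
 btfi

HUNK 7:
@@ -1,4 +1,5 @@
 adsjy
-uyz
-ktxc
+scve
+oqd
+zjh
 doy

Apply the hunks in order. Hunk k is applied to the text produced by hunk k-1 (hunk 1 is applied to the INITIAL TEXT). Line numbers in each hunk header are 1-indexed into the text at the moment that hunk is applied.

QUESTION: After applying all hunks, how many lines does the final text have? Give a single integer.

Hunk 1: at line 1 remove [hgd] add [jfkvm,huyj,kvqpw] -> 8 lines: adsjy rao jfkvm huyj kvqpw ivw tdj btfi
Hunk 2: at line 1 remove [rao,jfkvm,huyj] add [lyif,oya] -> 7 lines: adsjy lyif oya kvqpw ivw tdj btfi
Hunk 3: at line 2 remove [kvqpw,ivw] add [rmn] -> 6 lines: adsjy lyif oya rmn tdj btfi
Hunk 4: at line 1 remove [lyif] add [uyz] -> 6 lines: adsjy uyz oya rmn tdj btfi
Hunk 5: at line 1 remove [oya,rmn] add [ktxc,ghxc,jyjae] -> 7 lines: adsjy uyz ktxc ghxc jyjae tdj btfi
Hunk 6: at line 3 remove [ghxc,jyjae,tdj] add [doy,egv] -> 6 lines: adsjy uyz ktxc doy egv btfi
Hunk 7: at line 1 remove [uyz,ktxc] add [scve,oqd,zjh] -> 7 lines: adsjy scve oqd zjh doy egv btfi
Final line count: 7

Answer: 7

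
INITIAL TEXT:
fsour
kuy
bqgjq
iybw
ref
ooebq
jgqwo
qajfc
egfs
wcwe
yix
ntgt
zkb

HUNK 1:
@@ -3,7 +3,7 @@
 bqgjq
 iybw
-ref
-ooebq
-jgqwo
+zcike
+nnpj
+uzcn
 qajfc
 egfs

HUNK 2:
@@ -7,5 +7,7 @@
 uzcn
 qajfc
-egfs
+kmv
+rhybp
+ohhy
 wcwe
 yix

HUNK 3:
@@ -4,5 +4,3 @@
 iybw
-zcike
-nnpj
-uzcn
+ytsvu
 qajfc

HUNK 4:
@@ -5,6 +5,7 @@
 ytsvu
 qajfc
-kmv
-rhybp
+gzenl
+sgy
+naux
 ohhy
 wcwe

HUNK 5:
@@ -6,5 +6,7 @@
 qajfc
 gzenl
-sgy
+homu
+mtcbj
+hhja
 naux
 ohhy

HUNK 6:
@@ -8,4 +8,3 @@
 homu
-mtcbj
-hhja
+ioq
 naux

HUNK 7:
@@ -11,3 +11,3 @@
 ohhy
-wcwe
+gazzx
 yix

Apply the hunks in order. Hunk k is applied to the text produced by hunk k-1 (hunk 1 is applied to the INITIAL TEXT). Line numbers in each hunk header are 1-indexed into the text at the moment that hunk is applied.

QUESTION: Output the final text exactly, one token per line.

Answer: fsour
kuy
bqgjq
iybw
ytsvu
qajfc
gzenl
homu
ioq
naux
ohhy
gazzx
yix
ntgt
zkb

Derivation:
Hunk 1: at line 3 remove [ref,ooebq,jgqwo] add [zcike,nnpj,uzcn] -> 13 lines: fsour kuy bqgjq iybw zcike nnpj uzcn qajfc egfs wcwe yix ntgt zkb
Hunk 2: at line 7 remove [egfs] add [kmv,rhybp,ohhy] -> 15 lines: fsour kuy bqgjq iybw zcike nnpj uzcn qajfc kmv rhybp ohhy wcwe yix ntgt zkb
Hunk 3: at line 4 remove [zcike,nnpj,uzcn] add [ytsvu] -> 13 lines: fsour kuy bqgjq iybw ytsvu qajfc kmv rhybp ohhy wcwe yix ntgt zkb
Hunk 4: at line 5 remove [kmv,rhybp] add [gzenl,sgy,naux] -> 14 lines: fsour kuy bqgjq iybw ytsvu qajfc gzenl sgy naux ohhy wcwe yix ntgt zkb
Hunk 5: at line 6 remove [sgy] add [homu,mtcbj,hhja] -> 16 lines: fsour kuy bqgjq iybw ytsvu qajfc gzenl homu mtcbj hhja naux ohhy wcwe yix ntgt zkb
Hunk 6: at line 8 remove [mtcbj,hhja] add [ioq] -> 15 lines: fsour kuy bqgjq iybw ytsvu qajfc gzenl homu ioq naux ohhy wcwe yix ntgt zkb
Hunk 7: at line 11 remove [wcwe] add [gazzx] -> 15 lines: fsour kuy bqgjq iybw ytsvu qajfc gzenl homu ioq naux ohhy gazzx yix ntgt zkb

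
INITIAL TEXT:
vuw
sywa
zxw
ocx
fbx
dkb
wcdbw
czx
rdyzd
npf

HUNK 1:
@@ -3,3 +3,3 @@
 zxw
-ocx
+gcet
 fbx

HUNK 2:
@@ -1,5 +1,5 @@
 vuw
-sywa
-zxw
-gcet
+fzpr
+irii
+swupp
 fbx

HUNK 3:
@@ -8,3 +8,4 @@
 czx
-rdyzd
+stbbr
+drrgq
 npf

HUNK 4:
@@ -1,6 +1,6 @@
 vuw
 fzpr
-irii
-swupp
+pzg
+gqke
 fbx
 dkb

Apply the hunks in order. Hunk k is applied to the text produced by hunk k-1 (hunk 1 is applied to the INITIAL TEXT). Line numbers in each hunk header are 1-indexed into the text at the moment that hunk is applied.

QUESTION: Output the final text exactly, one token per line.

Answer: vuw
fzpr
pzg
gqke
fbx
dkb
wcdbw
czx
stbbr
drrgq
npf

Derivation:
Hunk 1: at line 3 remove [ocx] add [gcet] -> 10 lines: vuw sywa zxw gcet fbx dkb wcdbw czx rdyzd npf
Hunk 2: at line 1 remove [sywa,zxw,gcet] add [fzpr,irii,swupp] -> 10 lines: vuw fzpr irii swupp fbx dkb wcdbw czx rdyzd npf
Hunk 3: at line 8 remove [rdyzd] add [stbbr,drrgq] -> 11 lines: vuw fzpr irii swupp fbx dkb wcdbw czx stbbr drrgq npf
Hunk 4: at line 1 remove [irii,swupp] add [pzg,gqke] -> 11 lines: vuw fzpr pzg gqke fbx dkb wcdbw czx stbbr drrgq npf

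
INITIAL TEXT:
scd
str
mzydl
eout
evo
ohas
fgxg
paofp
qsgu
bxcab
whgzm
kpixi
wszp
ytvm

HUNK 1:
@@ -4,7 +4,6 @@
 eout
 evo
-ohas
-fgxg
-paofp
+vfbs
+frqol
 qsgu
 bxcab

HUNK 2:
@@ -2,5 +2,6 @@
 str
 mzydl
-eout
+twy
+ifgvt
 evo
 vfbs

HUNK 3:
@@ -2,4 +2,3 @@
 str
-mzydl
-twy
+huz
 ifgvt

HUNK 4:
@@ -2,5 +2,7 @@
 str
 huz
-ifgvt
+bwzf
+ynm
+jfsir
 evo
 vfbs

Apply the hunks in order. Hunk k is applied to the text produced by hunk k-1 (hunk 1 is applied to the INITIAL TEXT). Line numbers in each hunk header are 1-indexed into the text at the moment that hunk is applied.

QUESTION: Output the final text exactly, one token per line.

Hunk 1: at line 4 remove [ohas,fgxg,paofp] add [vfbs,frqol] -> 13 lines: scd str mzydl eout evo vfbs frqol qsgu bxcab whgzm kpixi wszp ytvm
Hunk 2: at line 2 remove [eout] add [twy,ifgvt] -> 14 lines: scd str mzydl twy ifgvt evo vfbs frqol qsgu bxcab whgzm kpixi wszp ytvm
Hunk 3: at line 2 remove [mzydl,twy] add [huz] -> 13 lines: scd str huz ifgvt evo vfbs frqol qsgu bxcab whgzm kpixi wszp ytvm
Hunk 4: at line 2 remove [ifgvt] add [bwzf,ynm,jfsir] -> 15 lines: scd str huz bwzf ynm jfsir evo vfbs frqol qsgu bxcab whgzm kpixi wszp ytvm

Answer: scd
str
huz
bwzf
ynm
jfsir
evo
vfbs
frqol
qsgu
bxcab
whgzm
kpixi
wszp
ytvm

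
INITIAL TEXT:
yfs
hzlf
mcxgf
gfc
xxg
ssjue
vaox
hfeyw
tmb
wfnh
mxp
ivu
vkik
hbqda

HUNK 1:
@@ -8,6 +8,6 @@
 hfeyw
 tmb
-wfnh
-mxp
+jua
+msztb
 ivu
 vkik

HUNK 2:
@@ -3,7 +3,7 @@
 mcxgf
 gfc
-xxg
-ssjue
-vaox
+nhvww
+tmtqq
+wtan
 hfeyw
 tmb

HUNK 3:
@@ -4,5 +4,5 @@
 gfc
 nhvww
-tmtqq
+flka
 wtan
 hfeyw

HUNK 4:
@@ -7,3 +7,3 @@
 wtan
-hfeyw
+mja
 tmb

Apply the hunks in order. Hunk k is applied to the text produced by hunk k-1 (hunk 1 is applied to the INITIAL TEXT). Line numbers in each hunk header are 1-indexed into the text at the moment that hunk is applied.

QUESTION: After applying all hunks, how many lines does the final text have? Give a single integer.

Answer: 14

Derivation:
Hunk 1: at line 8 remove [wfnh,mxp] add [jua,msztb] -> 14 lines: yfs hzlf mcxgf gfc xxg ssjue vaox hfeyw tmb jua msztb ivu vkik hbqda
Hunk 2: at line 3 remove [xxg,ssjue,vaox] add [nhvww,tmtqq,wtan] -> 14 lines: yfs hzlf mcxgf gfc nhvww tmtqq wtan hfeyw tmb jua msztb ivu vkik hbqda
Hunk 3: at line 4 remove [tmtqq] add [flka] -> 14 lines: yfs hzlf mcxgf gfc nhvww flka wtan hfeyw tmb jua msztb ivu vkik hbqda
Hunk 4: at line 7 remove [hfeyw] add [mja] -> 14 lines: yfs hzlf mcxgf gfc nhvww flka wtan mja tmb jua msztb ivu vkik hbqda
Final line count: 14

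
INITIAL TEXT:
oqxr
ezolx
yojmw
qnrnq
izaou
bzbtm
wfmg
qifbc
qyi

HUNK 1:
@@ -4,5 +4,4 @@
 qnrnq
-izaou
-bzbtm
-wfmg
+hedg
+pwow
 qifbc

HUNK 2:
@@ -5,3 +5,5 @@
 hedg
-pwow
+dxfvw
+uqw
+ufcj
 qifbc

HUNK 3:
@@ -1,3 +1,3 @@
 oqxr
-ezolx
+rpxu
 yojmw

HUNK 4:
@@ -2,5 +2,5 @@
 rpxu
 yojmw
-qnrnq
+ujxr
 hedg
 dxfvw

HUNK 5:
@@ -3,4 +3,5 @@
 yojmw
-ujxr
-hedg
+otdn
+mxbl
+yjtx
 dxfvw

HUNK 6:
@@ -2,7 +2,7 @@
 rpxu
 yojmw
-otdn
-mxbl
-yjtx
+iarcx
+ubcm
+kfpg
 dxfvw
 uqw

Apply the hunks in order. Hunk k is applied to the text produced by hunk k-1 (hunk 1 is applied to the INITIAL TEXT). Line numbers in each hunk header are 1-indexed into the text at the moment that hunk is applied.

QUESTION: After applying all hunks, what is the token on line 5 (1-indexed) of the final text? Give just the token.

Answer: ubcm

Derivation:
Hunk 1: at line 4 remove [izaou,bzbtm,wfmg] add [hedg,pwow] -> 8 lines: oqxr ezolx yojmw qnrnq hedg pwow qifbc qyi
Hunk 2: at line 5 remove [pwow] add [dxfvw,uqw,ufcj] -> 10 lines: oqxr ezolx yojmw qnrnq hedg dxfvw uqw ufcj qifbc qyi
Hunk 3: at line 1 remove [ezolx] add [rpxu] -> 10 lines: oqxr rpxu yojmw qnrnq hedg dxfvw uqw ufcj qifbc qyi
Hunk 4: at line 2 remove [qnrnq] add [ujxr] -> 10 lines: oqxr rpxu yojmw ujxr hedg dxfvw uqw ufcj qifbc qyi
Hunk 5: at line 3 remove [ujxr,hedg] add [otdn,mxbl,yjtx] -> 11 lines: oqxr rpxu yojmw otdn mxbl yjtx dxfvw uqw ufcj qifbc qyi
Hunk 6: at line 2 remove [otdn,mxbl,yjtx] add [iarcx,ubcm,kfpg] -> 11 lines: oqxr rpxu yojmw iarcx ubcm kfpg dxfvw uqw ufcj qifbc qyi
Final line 5: ubcm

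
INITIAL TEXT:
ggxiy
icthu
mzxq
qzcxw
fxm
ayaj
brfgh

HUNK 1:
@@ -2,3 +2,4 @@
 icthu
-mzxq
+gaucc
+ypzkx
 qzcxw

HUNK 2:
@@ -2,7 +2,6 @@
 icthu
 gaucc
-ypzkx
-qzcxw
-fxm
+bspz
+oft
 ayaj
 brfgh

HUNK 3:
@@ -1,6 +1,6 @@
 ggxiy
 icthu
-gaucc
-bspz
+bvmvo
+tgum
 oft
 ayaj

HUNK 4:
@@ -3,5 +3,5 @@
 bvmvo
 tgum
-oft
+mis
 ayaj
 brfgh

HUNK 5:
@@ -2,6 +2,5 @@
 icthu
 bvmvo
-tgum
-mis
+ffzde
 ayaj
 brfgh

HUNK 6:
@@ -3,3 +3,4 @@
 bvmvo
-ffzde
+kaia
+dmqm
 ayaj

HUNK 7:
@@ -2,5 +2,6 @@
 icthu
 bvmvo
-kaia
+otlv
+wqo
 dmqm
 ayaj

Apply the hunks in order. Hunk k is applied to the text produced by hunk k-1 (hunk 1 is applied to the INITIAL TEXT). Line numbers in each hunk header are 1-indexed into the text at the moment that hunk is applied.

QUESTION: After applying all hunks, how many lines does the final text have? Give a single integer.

Hunk 1: at line 2 remove [mzxq] add [gaucc,ypzkx] -> 8 lines: ggxiy icthu gaucc ypzkx qzcxw fxm ayaj brfgh
Hunk 2: at line 2 remove [ypzkx,qzcxw,fxm] add [bspz,oft] -> 7 lines: ggxiy icthu gaucc bspz oft ayaj brfgh
Hunk 3: at line 1 remove [gaucc,bspz] add [bvmvo,tgum] -> 7 lines: ggxiy icthu bvmvo tgum oft ayaj brfgh
Hunk 4: at line 3 remove [oft] add [mis] -> 7 lines: ggxiy icthu bvmvo tgum mis ayaj brfgh
Hunk 5: at line 2 remove [tgum,mis] add [ffzde] -> 6 lines: ggxiy icthu bvmvo ffzde ayaj brfgh
Hunk 6: at line 3 remove [ffzde] add [kaia,dmqm] -> 7 lines: ggxiy icthu bvmvo kaia dmqm ayaj brfgh
Hunk 7: at line 2 remove [kaia] add [otlv,wqo] -> 8 lines: ggxiy icthu bvmvo otlv wqo dmqm ayaj brfgh
Final line count: 8

Answer: 8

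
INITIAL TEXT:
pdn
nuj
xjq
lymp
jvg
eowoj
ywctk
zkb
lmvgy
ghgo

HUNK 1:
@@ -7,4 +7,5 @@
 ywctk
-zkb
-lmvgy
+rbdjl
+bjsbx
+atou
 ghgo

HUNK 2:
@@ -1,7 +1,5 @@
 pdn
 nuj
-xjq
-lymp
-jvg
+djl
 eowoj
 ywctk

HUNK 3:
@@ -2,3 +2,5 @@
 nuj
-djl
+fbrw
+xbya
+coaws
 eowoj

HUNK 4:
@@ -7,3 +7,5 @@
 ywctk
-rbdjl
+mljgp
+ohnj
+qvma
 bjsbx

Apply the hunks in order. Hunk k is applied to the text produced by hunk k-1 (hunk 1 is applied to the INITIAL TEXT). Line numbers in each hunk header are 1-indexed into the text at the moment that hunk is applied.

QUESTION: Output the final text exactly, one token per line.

Hunk 1: at line 7 remove [zkb,lmvgy] add [rbdjl,bjsbx,atou] -> 11 lines: pdn nuj xjq lymp jvg eowoj ywctk rbdjl bjsbx atou ghgo
Hunk 2: at line 1 remove [xjq,lymp,jvg] add [djl] -> 9 lines: pdn nuj djl eowoj ywctk rbdjl bjsbx atou ghgo
Hunk 3: at line 2 remove [djl] add [fbrw,xbya,coaws] -> 11 lines: pdn nuj fbrw xbya coaws eowoj ywctk rbdjl bjsbx atou ghgo
Hunk 4: at line 7 remove [rbdjl] add [mljgp,ohnj,qvma] -> 13 lines: pdn nuj fbrw xbya coaws eowoj ywctk mljgp ohnj qvma bjsbx atou ghgo

Answer: pdn
nuj
fbrw
xbya
coaws
eowoj
ywctk
mljgp
ohnj
qvma
bjsbx
atou
ghgo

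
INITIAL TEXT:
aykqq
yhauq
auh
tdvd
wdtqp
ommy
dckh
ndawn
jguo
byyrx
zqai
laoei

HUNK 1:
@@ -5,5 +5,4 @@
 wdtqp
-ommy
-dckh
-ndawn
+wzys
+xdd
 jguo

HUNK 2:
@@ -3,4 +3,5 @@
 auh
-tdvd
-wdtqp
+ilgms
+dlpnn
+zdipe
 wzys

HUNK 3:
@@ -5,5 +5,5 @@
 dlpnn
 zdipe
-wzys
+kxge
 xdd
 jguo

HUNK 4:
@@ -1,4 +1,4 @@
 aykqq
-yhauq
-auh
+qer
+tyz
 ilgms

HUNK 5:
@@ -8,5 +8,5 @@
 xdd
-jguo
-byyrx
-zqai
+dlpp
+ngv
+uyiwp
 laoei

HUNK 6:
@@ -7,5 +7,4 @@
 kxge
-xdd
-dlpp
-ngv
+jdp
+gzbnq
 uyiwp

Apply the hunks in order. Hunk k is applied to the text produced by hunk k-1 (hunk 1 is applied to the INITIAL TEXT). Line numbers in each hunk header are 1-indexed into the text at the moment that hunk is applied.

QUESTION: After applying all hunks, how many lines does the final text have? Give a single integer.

Hunk 1: at line 5 remove [ommy,dckh,ndawn] add [wzys,xdd] -> 11 lines: aykqq yhauq auh tdvd wdtqp wzys xdd jguo byyrx zqai laoei
Hunk 2: at line 3 remove [tdvd,wdtqp] add [ilgms,dlpnn,zdipe] -> 12 lines: aykqq yhauq auh ilgms dlpnn zdipe wzys xdd jguo byyrx zqai laoei
Hunk 3: at line 5 remove [wzys] add [kxge] -> 12 lines: aykqq yhauq auh ilgms dlpnn zdipe kxge xdd jguo byyrx zqai laoei
Hunk 4: at line 1 remove [yhauq,auh] add [qer,tyz] -> 12 lines: aykqq qer tyz ilgms dlpnn zdipe kxge xdd jguo byyrx zqai laoei
Hunk 5: at line 8 remove [jguo,byyrx,zqai] add [dlpp,ngv,uyiwp] -> 12 lines: aykqq qer tyz ilgms dlpnn zdipe kxge xdd dlpp ngv uyiwp laoei
Hunk 6: at line 7 remove [xdd,dlpp,ngv] add [jdp,gzbnq] -> 11 lines: aykqq qer tyz ilgms dlpnn zdipe kxge jdp gzbnq uyiwp laoei
Final line count: 11

Answer: 11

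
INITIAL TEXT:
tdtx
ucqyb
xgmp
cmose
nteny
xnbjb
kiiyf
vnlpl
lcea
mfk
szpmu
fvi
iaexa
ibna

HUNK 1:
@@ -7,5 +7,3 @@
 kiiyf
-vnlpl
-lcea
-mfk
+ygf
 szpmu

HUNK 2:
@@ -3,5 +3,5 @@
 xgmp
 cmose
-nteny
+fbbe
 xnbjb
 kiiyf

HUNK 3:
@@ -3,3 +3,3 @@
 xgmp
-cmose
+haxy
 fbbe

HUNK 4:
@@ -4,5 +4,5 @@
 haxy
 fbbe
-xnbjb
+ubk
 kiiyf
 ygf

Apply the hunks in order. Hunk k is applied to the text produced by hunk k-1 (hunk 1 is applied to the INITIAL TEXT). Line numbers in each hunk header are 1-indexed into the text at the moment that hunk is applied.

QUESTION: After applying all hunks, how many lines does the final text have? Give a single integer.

Hunk 1: at line 7 remove [vnlpl,lcea,mfk] add [ygf] -> 12 lines: tdtx ucqyb xgmp cmose nteny xnbjb kiiyf ygf szpmu fvi iaexa ibna
Hunk 2: at line 3 remove [nteny] add [fbbe] -> 12 lines: tdtx ucqyb xgmp cmose fbbe xnbjb kiiyf ygf szpmu fvi iaexa ibna
Hunk 3: at line 3 remove [cmose] add [haxy] -> 12 lines: tdtx ucqyb xgmp haxy fbbe xnbjb kiiyf ygf szpmu fvi iaexa ibna
Hunk 4: at line 4 remove [xnbjb] add [ubk] -> 12 lines: tdtx ucqyb xgmp haxy fbbe ubk kiiyf ygf szpmu fvi iaexa ibna
Final line count: 12

Answer: 12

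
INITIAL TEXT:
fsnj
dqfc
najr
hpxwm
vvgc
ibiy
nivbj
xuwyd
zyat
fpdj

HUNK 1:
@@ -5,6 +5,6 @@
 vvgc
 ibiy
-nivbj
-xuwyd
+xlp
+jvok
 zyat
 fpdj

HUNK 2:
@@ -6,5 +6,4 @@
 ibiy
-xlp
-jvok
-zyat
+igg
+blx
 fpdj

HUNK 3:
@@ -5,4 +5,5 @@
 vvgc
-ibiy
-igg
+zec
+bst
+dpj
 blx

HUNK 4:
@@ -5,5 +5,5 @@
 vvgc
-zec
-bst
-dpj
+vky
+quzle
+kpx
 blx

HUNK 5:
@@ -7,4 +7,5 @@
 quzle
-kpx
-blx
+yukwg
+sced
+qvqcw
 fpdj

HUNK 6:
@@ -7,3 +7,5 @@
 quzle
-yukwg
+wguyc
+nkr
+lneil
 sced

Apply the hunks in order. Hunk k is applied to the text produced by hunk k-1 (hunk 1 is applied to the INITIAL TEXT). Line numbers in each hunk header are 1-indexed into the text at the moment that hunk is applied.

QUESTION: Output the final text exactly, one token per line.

Hunk 1: at line 5 remove [nivbj,xuwyd] add [xlp,jvok] -> 10 lines: fsnj dqfc najr hpxwm vvgc ibiy xlp jvok zyat fpdj
Hunk 2: at line 6 remove [xlp,jvok,zyat] add [igg,blx] -> 9 lines: fsnj dqfc najr hpxwm vvgc ibiy igg blx fpdj
Hunk 3: at line 5 remove [ibiy,igg] add [zec,bst,dpj] -> 10 lines: fsnj dqfc najr hpxwm vvgc zec bst dpj blx fpdj
Hunk 4: at line 5 remove [zec,bst,dpj] add [vky,quzle,kpx] -> 10 lines: fsnj dqfc najr hpxwm vvgc vky quzle kpx blx fpdj
Hunk 5: at line 7 remove [kpx,blx] add [yukwg,sced,qvqcw] -> 11 lines: fsnj dqfc najr hpxwm vvgc vky quzle yukwg sced qvqcw fpdj
Hunk 6: at line 7 remove [yukwg] add [wguyc,nkr,lneil] -> 13 lines: fsnj dqfc najr hpxwm vvgc vky quzle wguyc nkr lneil sced qvqcw fpdj

Answer: fsnj
dqfc
najr
hpxwm
vvgc
vky
quzle
wguyc
nkr
lneil
sced
qvqcw
fpdj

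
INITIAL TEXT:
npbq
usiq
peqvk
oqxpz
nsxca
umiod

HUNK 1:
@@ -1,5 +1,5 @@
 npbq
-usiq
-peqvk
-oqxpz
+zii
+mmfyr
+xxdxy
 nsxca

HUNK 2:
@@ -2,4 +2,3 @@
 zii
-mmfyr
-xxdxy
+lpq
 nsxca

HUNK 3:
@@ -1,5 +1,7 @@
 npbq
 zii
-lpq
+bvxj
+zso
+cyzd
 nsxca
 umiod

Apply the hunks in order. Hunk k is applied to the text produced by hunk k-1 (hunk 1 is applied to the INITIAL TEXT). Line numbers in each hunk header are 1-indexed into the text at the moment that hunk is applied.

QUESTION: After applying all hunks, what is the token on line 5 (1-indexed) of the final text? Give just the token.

Answer: cyzd

Derivation:
Hunk 1: at line 1 remove [usiq,peqvk,oqxpz] add [zii,mmfyr,xxdxy] -> 6 lines: npbq zii mmfyr xxdxy nsxca umiod
Hunk 2: at line 2 remove [mmfyr,xxdxy] add [lpq] -> 5 lines: npbq zii lpq nsxca umiod
Hunk 3: at line 1 remove [lpq] add [bvxj,zso,cyzd] -> 7 lines: npbq zii bvxj zso cyzd nsxca umiod
Final line 5: cyzd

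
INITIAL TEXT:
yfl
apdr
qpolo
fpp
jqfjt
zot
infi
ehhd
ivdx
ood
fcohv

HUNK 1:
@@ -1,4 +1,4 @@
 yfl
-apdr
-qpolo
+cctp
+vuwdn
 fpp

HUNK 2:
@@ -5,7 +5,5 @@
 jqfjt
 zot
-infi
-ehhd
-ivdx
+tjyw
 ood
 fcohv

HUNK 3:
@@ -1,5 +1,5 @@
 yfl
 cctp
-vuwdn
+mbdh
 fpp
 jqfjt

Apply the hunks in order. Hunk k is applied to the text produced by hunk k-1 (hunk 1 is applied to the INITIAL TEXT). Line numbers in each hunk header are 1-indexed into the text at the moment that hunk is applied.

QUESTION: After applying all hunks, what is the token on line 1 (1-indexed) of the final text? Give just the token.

Answer: yfl

Derivation:
Hunk 1: at line 1 remove [apdr,qpolo] add [cctp,vuwdn] -> 11 lines: yfl cctp vuwdn fpp jqfjt zot infi ehhd ivdx ood fcohv
Hunk 2: at line 5 remove [infi,ehhd,ivdx] add [tjyw] -> 9 lines: yfl cctp vuwdn fpp jqfjt zot tjyw ood fcohv
Hunk 3: at line 1 remove [vuwdn] add [mbdh] -> 9 lines: yfl cctp mbdh fpp jqfjt zot tjyw ood fcohv
Final line 1: yfl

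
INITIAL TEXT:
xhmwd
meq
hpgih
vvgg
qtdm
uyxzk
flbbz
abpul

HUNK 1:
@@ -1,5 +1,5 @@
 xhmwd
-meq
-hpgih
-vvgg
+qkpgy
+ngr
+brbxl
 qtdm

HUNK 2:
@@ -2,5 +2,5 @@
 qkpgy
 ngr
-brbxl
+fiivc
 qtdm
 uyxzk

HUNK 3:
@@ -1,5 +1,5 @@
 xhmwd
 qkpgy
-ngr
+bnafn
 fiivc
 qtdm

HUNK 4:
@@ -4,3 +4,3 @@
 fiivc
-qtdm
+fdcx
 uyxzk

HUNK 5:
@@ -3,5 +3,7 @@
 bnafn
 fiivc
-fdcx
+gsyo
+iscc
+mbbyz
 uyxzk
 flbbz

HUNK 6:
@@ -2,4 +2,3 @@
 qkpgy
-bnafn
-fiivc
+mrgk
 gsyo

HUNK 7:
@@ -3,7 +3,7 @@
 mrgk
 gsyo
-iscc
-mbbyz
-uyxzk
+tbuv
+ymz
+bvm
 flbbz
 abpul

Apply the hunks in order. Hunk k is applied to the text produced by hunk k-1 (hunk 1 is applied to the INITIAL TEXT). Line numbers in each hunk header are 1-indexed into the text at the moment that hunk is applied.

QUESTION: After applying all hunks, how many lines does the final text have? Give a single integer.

Answer: 9

Derivation:
Hunk 1: at line 1 remove [meq,hpgih,vvgg] add [qkpgy,ngr,brbxl] -> 8 lines: xhmwd qkpgy ngr brbxl qtdm uyxzk flbbz abpul
Hunk 2: at line 2 remove [brbxl] add [fiivc] -> 8 lines: xhmwd qkpgy ngr fiivc qtdm uyxzk flbbz abpul
Hunk 3: at line 1 remove [ngr] add [bnafn] -> 8 lines: xhmwd qkpgy bnafn fiivc qtdm uyxzk flbbz abpul
Hunk 4: at line 4 remove [qtdm] add [fdcx] -> 8 lines: xhmwd qkpgy bnafn fiivc fdcx uyxzk flbbz abpul
Hunk 5: at line 3 remove [fdcx] add [gsyo,iscc,mbbyz] -> 10 lines: xhmwd qkpgy bnafn fiivc gsyo iscc mbbyz uyxzk flbbz abpul
Hunk 6: at line 2 remove [bnafn,fiivc] add [mrgk] -> 9 lines: xhmwd qkpgy mrgk gsyo iscc mbbyz uyxzk flbbz abpul
Hunk 7: at line 3 remove [iscc,mbbyz,uyxzk] add [tbuv,ymz,bvm] -> 9 lines: xhmwd qkpgy mrgk gsyo tbuv ymz bvm flbbz abpul
Final line count: 9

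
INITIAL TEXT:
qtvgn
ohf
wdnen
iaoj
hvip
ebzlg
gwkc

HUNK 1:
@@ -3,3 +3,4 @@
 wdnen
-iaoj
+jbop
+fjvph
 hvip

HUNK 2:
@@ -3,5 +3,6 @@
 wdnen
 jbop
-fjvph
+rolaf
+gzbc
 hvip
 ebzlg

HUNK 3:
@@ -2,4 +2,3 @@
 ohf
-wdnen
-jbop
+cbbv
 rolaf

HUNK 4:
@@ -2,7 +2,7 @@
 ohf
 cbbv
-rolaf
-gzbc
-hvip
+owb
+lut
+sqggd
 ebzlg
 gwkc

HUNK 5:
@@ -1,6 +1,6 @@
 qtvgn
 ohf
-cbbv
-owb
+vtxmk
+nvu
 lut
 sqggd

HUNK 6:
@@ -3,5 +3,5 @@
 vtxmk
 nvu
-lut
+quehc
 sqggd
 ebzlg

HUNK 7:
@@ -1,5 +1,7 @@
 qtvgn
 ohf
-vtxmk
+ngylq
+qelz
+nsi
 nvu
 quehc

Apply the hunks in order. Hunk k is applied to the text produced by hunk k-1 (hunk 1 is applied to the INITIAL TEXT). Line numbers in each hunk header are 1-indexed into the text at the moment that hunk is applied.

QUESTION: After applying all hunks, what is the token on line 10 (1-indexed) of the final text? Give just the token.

Hunk 1: at line 3 remove [iaoj] add [jbop,fjvph] -> 8 lines: qtvgn ohf wdnen jbop fjvph hvip ebzlg gwkc
Hunk 2: at line 3 remove [fjvph] add [rolaf,gzbc] -> 9 lines: qtvgn ohf wdnen jbop rolaf gzbc hvip ebzlg gwkc
Hunk 3: at line 2 remove [wdnen,jbop] add [cbbv] -> 8 lines: qtvgn ohf cbbv rolaf gzbc hvip ebzlg gwkc
Hunk 4: at line 2 remove [rolaf,gzbc,hvip] add [owb,lut,sqggd] -> 8 lines: qtvgn ohf cbbv owb lut sqggd ebzlg gwkc
Hunk 5: at line 1 remove [cbbv,owb] add [vtxmk,nvu] -> 8 lines: qtvgn ohf vtxmk nvu lut sqggd ebzlg gwkc
Hunk 6: at line 3 remove [lut] add [quehc] -> 8 lines: qtvgn ohf vtxmk nvu quehc sqggd ebzlg gwkc
Hunk 7: at line 1 remove [vtxmk] add [ngylq,qelz,nsi] -> 10 lines: qtvgn ohf ngylq qelz nsi nvu quehc sqggd ebzlg gwkc
Final line 10: gwkc

Answer: gwkc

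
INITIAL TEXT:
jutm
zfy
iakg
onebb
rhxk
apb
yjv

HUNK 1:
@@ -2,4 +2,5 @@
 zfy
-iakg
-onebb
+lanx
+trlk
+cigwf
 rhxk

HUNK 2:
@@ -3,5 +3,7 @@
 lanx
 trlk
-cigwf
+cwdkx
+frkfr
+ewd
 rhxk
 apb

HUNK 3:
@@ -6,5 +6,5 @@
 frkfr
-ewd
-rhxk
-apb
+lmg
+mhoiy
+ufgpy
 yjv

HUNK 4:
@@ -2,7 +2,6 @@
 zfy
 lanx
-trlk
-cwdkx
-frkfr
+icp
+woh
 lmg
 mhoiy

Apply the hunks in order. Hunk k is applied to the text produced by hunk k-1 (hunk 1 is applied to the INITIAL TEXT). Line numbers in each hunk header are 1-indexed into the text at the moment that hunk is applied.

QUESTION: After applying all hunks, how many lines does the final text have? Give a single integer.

Hunk 1: at line 2 remove [iakg,onebb] add [lanx,trlk,cigwf] -> 8 lines: jutm zfy lanx trlk cigwf rhxk apb yjv
Hunk 2: at line 3 remove [cigwf] add [cwdkx,frkfr,ewd] -> 10 lines: jutm zfy lanx trlk cwdkx frkfr ewd rhxk apb yjv
Hunk 3: at line 6 remove [ewd,rhxk,apb] add [lmg,mhoiy,ufgpy] -> 10 lines: jutm zfy lanx trlk cwdkx frkfr lmg mhoiy ufgpy yjv
Hunk 4: at line 2 remove [trlk,cwdkx,frkfr] add [icp,woh] -> 9 lines: jutm zfy lanx icp woh lmg mhoiy ufgpy yjv
Final line count: 9

Answer: 9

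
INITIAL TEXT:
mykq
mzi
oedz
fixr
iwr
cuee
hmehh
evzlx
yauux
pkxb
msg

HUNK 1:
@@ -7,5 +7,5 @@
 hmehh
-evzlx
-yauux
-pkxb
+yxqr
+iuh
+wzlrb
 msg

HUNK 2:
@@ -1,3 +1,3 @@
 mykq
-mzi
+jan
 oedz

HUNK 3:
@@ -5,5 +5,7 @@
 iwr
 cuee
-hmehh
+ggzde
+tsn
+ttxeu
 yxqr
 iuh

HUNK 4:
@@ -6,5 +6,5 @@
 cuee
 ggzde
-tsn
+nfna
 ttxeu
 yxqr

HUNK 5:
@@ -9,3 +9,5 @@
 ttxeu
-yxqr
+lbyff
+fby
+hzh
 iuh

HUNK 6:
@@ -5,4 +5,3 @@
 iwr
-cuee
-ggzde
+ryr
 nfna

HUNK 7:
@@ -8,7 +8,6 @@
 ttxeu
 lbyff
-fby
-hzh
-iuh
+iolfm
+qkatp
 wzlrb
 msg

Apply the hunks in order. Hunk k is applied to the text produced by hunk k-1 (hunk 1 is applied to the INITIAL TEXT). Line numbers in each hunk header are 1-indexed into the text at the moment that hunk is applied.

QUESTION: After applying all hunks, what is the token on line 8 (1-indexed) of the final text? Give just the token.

Answer: ttxeu

Derivation:
Hunk 1: at line 7 remove [evzlx,yauux,pkxb] add [yxqr,iuh,wzlrb] -> 11 lines: mykq mzi oedz fixr iwr cuee hmehh yxqr iuh wzlrb msg
Hunk 2: at line 1 remove [mzi] add [jan] -> 11 lines: mykq jan oedz fixr iwr cuee hmehh yxqr iuh wzlrb msg
Hunk 3: at line 5 remove [hmehh] add [ggzde,tsn,ttxeu] -> 13 lines: mykq jan oedz fixr iwr cuee ggzde tsn ttxeu yxqr iuh wzlrb msg
Hunk 4: at line 6 remove [tsn] add [nfna] -> 13 lines: mykq jan oedz fixr iwr cuee ggzde nfna ttxeu yxqr iuh wzlrb msg
Hunk 5: at line 9 remove [yxqr] add [lbyff,fby,hzh] -> 15 lines: mykq jan oedz fixr iwr cuee ggzde nfna ttxeu lbyff fby hzh iuh wzlrb msg
Hunk 6: at line 5 remove [cuee,ggzde] add [ryr] -> 14 lines: mykq jan oedz fixr iwr ryr nfna ttxeu lbyff fby hzh iuh wzlrb msg
Hunk 7: at line 8 remove [fby,hzh,iuh] add [iolfm,qkatp] -> 13 lines: mykq jan oedz fixr iwr ryr nfna ttxeu lbyff iolfm qkatp wzlrb msg
Final line 8: ttxeu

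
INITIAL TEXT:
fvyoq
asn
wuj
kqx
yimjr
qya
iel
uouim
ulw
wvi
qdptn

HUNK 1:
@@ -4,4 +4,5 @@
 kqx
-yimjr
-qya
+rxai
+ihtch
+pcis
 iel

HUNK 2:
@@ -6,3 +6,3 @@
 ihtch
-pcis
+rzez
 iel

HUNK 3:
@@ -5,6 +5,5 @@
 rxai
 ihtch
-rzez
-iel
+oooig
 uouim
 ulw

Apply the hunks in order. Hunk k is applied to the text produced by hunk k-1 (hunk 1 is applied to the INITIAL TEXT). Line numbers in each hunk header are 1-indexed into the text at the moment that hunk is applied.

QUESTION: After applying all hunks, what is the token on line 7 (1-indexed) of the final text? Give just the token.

Hunk 1: at line 4 remove [yimjr,qya] add [rxai,ihtch,pcis] -> 12 lines: fvyoq asn wuj kqx rxai ihtch pcis iel uouim ulw wvi qdptn
Hunk 2: at line 6 remove [pcis] add [rzez] -> 12 lines: fvyoq asn wuj kqx rxai ihtch rzez iel uouim ulw wvi qdptn
Hunk 3: at line 5 remove [rzez,iel] add [oooig] -> 11 lines: fvyoq asn wuj kqx rxai ihtch oooig uouim ulw wvi qdptn
Final line 7: oooig

Answer: oooig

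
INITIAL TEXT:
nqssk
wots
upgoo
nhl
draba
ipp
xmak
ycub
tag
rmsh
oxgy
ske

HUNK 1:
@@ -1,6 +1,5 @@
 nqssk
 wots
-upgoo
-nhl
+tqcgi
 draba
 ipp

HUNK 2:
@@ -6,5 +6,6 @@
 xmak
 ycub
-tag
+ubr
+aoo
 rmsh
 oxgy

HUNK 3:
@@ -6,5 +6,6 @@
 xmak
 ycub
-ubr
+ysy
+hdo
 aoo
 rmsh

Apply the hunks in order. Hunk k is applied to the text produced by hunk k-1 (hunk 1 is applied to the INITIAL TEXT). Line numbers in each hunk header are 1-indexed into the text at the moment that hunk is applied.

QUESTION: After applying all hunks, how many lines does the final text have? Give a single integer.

Hunk 1: at line 1 remove [upgoo,nhl] add [tqcgi] -> 11 lines: nqssk wots tqcgi draba ipp xmak ycub tag rmsh oxgy ske
Hunk 2: at line 6 remove [tag] add [ubr,aoo] -> 12 lines: nqssk wots tqcgi draba ipp xmak ycub ubr aoo rmsh oxgy ske
Hunk 3: at line 6 remove [ubr] add [ysy,hdo] -> 13 lines: nqssk wots tqcgi draba ipp xmak ycub ysy hdo aoo rmsh oxgy ske
Final line count: 13

Answer: 13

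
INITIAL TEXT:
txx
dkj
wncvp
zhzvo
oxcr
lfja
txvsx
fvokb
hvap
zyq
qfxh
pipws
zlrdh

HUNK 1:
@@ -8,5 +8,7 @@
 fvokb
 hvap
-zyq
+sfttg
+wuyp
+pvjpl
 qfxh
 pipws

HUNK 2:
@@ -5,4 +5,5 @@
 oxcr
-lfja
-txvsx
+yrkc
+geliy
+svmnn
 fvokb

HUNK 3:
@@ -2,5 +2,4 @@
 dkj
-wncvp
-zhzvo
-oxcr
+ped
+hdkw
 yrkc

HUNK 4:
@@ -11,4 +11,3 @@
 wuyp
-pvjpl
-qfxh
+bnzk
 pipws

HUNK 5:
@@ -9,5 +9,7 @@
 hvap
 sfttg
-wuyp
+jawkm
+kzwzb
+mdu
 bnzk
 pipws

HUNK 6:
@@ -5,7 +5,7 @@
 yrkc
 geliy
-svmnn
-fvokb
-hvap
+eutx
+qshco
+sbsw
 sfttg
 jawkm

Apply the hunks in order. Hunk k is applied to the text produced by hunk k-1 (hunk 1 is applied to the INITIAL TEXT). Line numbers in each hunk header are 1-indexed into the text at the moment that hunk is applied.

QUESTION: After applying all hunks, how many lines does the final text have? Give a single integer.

Hunk 1: at line 8 remove [zyq] add [sfttg,wuyp,pvjpl] -> 15 lines: txx dkj wncvp zhzvo oxcr lfja txvsx fvokb hvap sfttg wuyp pvjpl qfxh pipws zlrdh
Hunk 2: at line 5 remove [lfja,txvsx] add [yrkc,geliy,svmnn] -> 16 lines: txx dkj wncvp zhzvo oxcr yrkc geliy svmnn fvokb hvap sfttg wuyp pvjpl qfxh pipws zlrdh
Hunk 3: at line 2 remove [wncvp,zhzvo,oxcr] add [ped,hdkw] -> 15 lines: txx dkj ped hdkw yrkc geliy svmnn fvokb hvap sfttg wuyp pvjpl qfxh pipws zlrdh
Hunk 4: at line 11 remove [pvjpl,qfxh] add [bnzk] -> 14 lines: txx dkj ped hdkw yrkc geliy svmnn fvokb hvap sfttg wuyp bnzk pipws zlrdh
Hunk 5: at line 9 remove [wuyp] add [jawkm,kzwzb,mdu] -> 16 lines: txx dkj ped hdkw yrkc geliy svmnn fvokb hvap sfttg jawkm kzwzb mdu bnzk pipws zlrdh
Hunk 6: at line 5 remove [svmnn,fvokb,hvap] add [eutx,qshco,sbsw] -> 16 lines: txx dkj ped hdkw yrkc geliy eutx qshco sbsw sfttg jawkm kzwzb mdu bnzk pipws zlrdh
Final line count: 16

Answer: 16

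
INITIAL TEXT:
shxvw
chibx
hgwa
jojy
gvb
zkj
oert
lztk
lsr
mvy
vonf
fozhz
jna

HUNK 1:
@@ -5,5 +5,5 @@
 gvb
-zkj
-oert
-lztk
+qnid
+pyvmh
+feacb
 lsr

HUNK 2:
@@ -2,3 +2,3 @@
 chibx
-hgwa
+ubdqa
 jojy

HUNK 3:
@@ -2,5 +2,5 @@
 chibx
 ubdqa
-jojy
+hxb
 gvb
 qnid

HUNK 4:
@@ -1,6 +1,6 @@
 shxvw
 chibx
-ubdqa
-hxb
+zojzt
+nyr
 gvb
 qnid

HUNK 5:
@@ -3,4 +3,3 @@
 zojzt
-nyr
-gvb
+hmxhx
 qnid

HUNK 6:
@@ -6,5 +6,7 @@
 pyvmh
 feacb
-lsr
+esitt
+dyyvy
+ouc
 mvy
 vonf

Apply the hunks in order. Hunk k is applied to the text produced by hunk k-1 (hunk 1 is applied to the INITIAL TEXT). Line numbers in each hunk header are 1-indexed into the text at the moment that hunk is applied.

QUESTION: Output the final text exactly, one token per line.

Answer: shxvw
chibx
zojzt
hmxhx
qnid
pyvmh
feacb
esitt
dyyvy
ouc
mvy
vonf
fozhz
jna

Derivation:
Hunk 1: at line 5 remove [zkj,oert,lztk] add [qnid,pyvmh,feacb] -> 13 lines: shxvw chibx hgwa jojy gvb qnid pyvmh feacb lsr mvy vonf fozhz jna
Hunk 2: at line 2 remove [hgwa] add [ubdqa] -> 13 lines: shxvw chibx ubdqa jojy gvb qnid pyvmh feacb lsr mvy vonf fozhz jna
Hunk 3: at line 2 remove [jojy] add [hxb] -> 13 lines: shxvw chibx ubdqa hxb gvb qnid pyvmh feacb lsr mvy vonf fozhz jna
Hunk 4: at line 1 remove [ubdqa,hxb] add [zojzt,nyr] -> 13 lines: shxvw chibx zojzt nyr gvb qnid pyvmh feacb lsr mvy vonf fozhz jna
Hunk 5: at line 3 remove [nyr,gvb] add [hmxhx] -> 12 lines: shxvw chibx zojzt hmxhx qnid pyvmh feacb lsr mvy vonf fozhz jna
Hunk 6: at line 6 remove [lsr] add [esitt,dyyvy,ouc] -> 14 lines: shxvw chibx zojzt hmxhx qnid pyvmh feacb esitt dyyvy ouc mvy vonf fozhz jna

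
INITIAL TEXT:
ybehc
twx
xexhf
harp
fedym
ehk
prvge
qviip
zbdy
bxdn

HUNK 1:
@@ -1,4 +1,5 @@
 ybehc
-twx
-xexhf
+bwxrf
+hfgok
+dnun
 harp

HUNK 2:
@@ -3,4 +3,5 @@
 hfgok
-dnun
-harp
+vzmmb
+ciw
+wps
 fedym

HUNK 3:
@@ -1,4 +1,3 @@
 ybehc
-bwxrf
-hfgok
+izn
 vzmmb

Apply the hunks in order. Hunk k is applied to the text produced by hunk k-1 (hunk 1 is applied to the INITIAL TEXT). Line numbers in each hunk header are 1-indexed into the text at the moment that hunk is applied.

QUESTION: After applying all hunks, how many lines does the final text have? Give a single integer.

Hunk 1: at line 1 remove [twx,xexhf] add [bwxrf,hfgok,dnun] -> 11 lines: ybehc bwxrf hfgok dnun harp fedym ehk prvge qviip zbdy bxdn
Hunk 2: at line 3 remove [dnun,harp] add [vzmmb,ciw,wps] -> 12 lines: ybehc bwxrf hfgok vzmmb ciw wps fedym ehk prvge qviip zbdy bxdn
Hunk 3: at line 1 remove [bwxrf,hfgok] add [izn] -> 11 lines: ybehc izn vzmmb ciw wps fedym ehk prvge qviip zbdy bxdn
Final line count: 11

Answer: 11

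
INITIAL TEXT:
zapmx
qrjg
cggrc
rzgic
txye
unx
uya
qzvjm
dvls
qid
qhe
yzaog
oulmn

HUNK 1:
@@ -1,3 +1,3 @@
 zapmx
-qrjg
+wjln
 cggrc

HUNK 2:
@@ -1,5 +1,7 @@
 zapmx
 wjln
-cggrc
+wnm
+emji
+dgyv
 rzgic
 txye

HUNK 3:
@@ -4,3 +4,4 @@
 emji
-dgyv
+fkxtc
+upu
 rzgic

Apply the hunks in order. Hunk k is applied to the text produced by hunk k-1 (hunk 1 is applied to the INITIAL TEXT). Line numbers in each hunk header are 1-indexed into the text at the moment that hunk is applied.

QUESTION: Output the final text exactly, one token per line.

Answer: zapmx
wjln
wnm
emji
fkxtc
upu
rzgic
txye
unx
uya
qzvjm
dvls
qid
qhe
yzaog
oulmn

Derivation:
Hunk 1: at line 1 remove [qrjg] add [wjln] -> 13 lines: zapmx wjln cggrc rzgic txye unx uya qzvjm dvls qid qhe yzaog oulmn
Hunk 2: at line 1 remove [cggrc] add [wnm,emji,dgyv] -> 15 lines: zapmx wjln wnm emji dgyv rzgic txye unx uya qzvjm dvls qid qhe yzaog oulmn
Hunk 3: at line 4 remove [dgyv] add [fkxtc,upu] -> 16 lines: zapmx wjln wnm emji fkxtc upu rzgic txye unx uya qzvjm dvls qid qhe yzaog oulmn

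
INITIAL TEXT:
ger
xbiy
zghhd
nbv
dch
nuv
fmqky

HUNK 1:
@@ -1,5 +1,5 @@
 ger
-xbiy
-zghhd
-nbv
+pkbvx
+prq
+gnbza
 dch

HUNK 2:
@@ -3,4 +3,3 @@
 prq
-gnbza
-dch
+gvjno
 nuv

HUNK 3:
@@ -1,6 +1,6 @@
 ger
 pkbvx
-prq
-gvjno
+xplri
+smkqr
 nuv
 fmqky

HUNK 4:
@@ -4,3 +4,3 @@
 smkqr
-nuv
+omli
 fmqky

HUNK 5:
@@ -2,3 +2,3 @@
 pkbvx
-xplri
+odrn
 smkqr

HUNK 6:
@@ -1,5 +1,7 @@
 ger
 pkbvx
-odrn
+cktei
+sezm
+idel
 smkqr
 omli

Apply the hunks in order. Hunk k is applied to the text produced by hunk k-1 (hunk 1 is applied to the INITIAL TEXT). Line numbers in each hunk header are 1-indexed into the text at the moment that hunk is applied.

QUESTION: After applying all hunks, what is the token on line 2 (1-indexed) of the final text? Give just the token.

Answer: pkbvx

Derivation:
Hunk 1: at line 1 remove [xbiy,zghhd,nbv] add [pkbvx,prq,gnbza] -> 7 lines: ger pkbvx prq gnbza dch nuv fmqky
Hunk 2: at line 3 remove [gnbza,dch] add [gvjno] -> 6 lines: ger pkbvx prq gvjno nuv fmqky
Hunk 3: at line 1 remove [prq,gvjno] add [xplri,smkqr] -> 6 lines: ger pkbvx xplri smkqr nuv fmqky
Hunk 4: at line 4 remove [nuv] add [omli] -> 6 lines: ger pkbvx xplri smkqr omli fmqky
Hunk 5: at line 2 remove [xplri] add [odrn] -> 6 lines: ger pkbvx odrn smkqr omli fmqky
Hunk 6: at line 1 remove [odrn] add [cktei,sezm,idel] -> 8 lines: ger pkbvx cktei sezm idel smkqr omli fmqky
Final line 2: pkbvx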